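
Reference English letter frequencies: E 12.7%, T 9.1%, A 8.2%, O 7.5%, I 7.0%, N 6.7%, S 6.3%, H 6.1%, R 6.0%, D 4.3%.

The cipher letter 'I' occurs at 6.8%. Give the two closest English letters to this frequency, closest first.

Step 1: Observed frequency of 'I' is 6.8%.
Step 2: Compute distances to each reference frequency and sort:
  N (6.7%): difference = 0.1% <-- BEST
  I (7.0%): difference = 0.2% <-- RUNNER-UP
  S (6.3%): difference = 0.5%
  O (7.5%): difference = 0.7%
  H (6.1%): difference = 0.7%
Step 3: Most likely is 'N' (6.7%, diff 0.1%); second most likely is 'I' (7.0%, diff 0.2%).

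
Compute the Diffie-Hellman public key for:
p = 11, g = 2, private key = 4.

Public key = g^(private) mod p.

Step 1: A = g^a mod p = 2^4 mod 11.
  2^1 mod 11 = 2
  2^2 mod 11 = (2 * 2) mod 11 = 4
  2^3 mod 11 = (4 * 2) mod 11 = 8
  2^4 mod 11 = (8 * 2) mod 11 = 5
Result: A = 5.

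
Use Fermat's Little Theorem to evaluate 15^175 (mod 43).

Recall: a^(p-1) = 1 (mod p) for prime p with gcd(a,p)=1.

Step 1: Since 43 is prime, by Fermat's Little Theorem: 15^42 = 1 (mod 43).
Step 2: Reduce exponent: 175 mod 42 = 7.
Step 3: So 15^175 = 15^7 (mod 43).
Step 4: 15^7 mod 43 = 36.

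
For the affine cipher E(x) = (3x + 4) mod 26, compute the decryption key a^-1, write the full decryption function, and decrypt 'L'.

Step 1: Find a^-1, the modular inverse of 3 mod 26.
Step 2: We need 3 * a^-1 = 1 (mod 26).
Step 3: 3 * 9 = 27 = 1 * 26 + 1, so a^-1 = 9.
Step 4: D(y) = 9(y - 4) mod 26.
Step 5: Apply to 'L' (y = 11): D(11) = 9 * (11 - 4) mod 26 = 9 * 7 mod 26 = 11 -> 'L'.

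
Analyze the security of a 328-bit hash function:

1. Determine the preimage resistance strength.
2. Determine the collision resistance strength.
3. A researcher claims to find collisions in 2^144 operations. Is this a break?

Step 1: Preimage resistance requires brute-force of 2^328 operations.
Step 2: Collision resistance (birthday bound) = 2^(328/2) = 2^164.
Step 3: The claimed attack costs 2^144 operations.
Step 4: Since 2^144 < 2^164, the claimed attack beats the generic birthday bound, so collision resistance is broken.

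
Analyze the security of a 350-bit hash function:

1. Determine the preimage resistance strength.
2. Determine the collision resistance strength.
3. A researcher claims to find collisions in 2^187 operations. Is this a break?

Step 1: Preimage resistance requires brute-force of 2^350 operations.
Step 2: Collision resistance (birthday bound) = 2^(350/2) = 2^175.
Step 3: The claimed attack costs 2^187 operations.
Step 4: Since 2^187 >= 2^175, the claimed attack is no faster than the generic birthday attack, so this does not break collision resistance.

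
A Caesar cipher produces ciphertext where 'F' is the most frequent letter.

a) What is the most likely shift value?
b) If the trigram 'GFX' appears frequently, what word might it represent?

Step 1: In English, 'E' is the most frequent letter (12.7%).
Step 2: The most frequent ciphertext letter is 'F' (position 5).
Step 3: Shift = (5 - 4) mod 26 = 1.
Step 4: Decrypt 'GFX' by shifting back 1:
  G -> F
  F -> E
  X -> W
Step 5: 'GFX' decrypts to 'FEW'.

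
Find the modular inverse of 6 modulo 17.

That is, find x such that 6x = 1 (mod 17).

Step 1: We need x such that 6 * x = 1 (mod 17).
Step 2: Using the extended Euclidean algorithm or trial:
  6 * 3 = 18 = 1 * 17 + 1.
Step 3: Since 18 mod 17 = 1, the inverse is x = 3.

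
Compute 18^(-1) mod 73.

Step 1: We need x such that 18 * x = 1 (mod 73).
Step 2: Using the extended Euclidean algorithm or trial:
  18 * 69 = 1242 = 17 * 73 + 1.
Step 3: Since 1242 mod 73 = 1, the inverse is x = 69.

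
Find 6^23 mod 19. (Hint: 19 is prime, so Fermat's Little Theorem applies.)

Step 1: Since 19 is prime, by Fermat's Little Theorem: 6^18 = 1 (mod 19).
Step 2: Reduce exponent: 23 mod 18 = 5.
Step 3: So 6^23 = 6^5 (mod 19).
Step 4: 6^5 mod 19 = 5.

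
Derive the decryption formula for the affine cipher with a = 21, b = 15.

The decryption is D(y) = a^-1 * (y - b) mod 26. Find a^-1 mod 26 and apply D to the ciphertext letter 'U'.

Step 1: Find a^-1, the modular inverse of 21 mod 26.
Step 2: We need 21 * a^-1 = 1 (mod 26).
Step 3: 21 * 5 = 105 = 4 * 26 + 1, so a^-1 = 5.
Step 4: D(y) = 5(y - 15) mod 26.
Step 5: Apply to 'U' (y = 20): D(20) = 5 * (20 - 15) mod 26 = 5 * 5 mod 26 = 25 -> 'Z'.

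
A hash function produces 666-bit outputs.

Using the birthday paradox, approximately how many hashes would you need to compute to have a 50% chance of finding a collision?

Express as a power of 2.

Step 1: The birthday paradox gives collision probability ~50% after sqrt(2^n) = 2^(n/2) hashes.
Step 2: For 666-bit output: 2^(666/2) = 2^333.
Step 3: Approximately 2^333 hash computations needed.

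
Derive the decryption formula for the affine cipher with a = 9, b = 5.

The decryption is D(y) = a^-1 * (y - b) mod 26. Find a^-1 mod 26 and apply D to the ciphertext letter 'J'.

Step 1: Find a^-1, the modular inverse of 9 mod 26.
Step 2: We need 9 * a^-1 = 1 (mod 26).
Step 3: 9 * 3 = 27 = 1 * 26 + 1, so a^-1 = 3.
Step 4: D(y) = 3(y - 5) mod 26.
Step 5: Apply to 'J' (y = 9): D(9) = 3 * (9 - 5) mod 26 = 3 * 4 mod 26 = 12 -> 'M'.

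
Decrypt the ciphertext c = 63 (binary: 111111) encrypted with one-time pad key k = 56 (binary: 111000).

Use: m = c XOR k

Step 1: XOR ciphertext with key:
  Ciphertext: 111111
  Key:        111000
  XOR:        000111
Step 2: Plaintext = 000111 = 7 in decimal.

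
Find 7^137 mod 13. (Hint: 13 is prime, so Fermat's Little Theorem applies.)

Step 1: Since 13 is prime, by Fermat's Little Theorem: 7^12 = 1 (mod 13).
Step 2: Reduce exponent: 137 mod 12 = 5.
Step 3: So 7^137 = 7^5 (mod 13).
Step 4: 7^5 mod 13 = 11.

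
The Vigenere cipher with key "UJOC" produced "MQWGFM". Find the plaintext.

Step 1: Extend key: UJOCUJ
Step 2: Decrypt each letter (c - k) mod 26:
  M(12) - U(20) = (12-20) mod 26 = 18 = S
  Q(16) - J(9) = (16-9) mod 26 = 7 = H
  W(22) - O(14) = (22-14) mod 26 = 8 = I
  G(6) - C(2) = (6-2) mod 26 = 4 = E
  F(5) - U(20) = (5-20) mod 26 = 11 = L
  M(12) - J(9) = (12-9) mod 26 = 3 = D
Plaintext: SHIELD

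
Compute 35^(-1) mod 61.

Step 1: We need x such that 35 * x = 1 (mod 61).
Step 2: Using the extended Euclidean algorithm or trial:
  35 * 7 = 245 = 4 * 61 + 1.
Step 3: Since 245 mod 61 = 1, the inverse is x = 7.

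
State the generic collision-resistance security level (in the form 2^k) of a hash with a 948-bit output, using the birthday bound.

Step 1: The birthday paradox gives collision probability ~50% after sqrt(2^n) = 2^(n/2) hashes.
Step 2: For 948-bit output: 2^(948/2) = 2^474.
Step 3: Approximately 2^474 hash computations needed.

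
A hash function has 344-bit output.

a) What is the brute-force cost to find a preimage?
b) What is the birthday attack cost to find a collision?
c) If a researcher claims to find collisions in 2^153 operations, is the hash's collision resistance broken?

Step 1: Preimage resistance requires brute-force of 2^344 operations.
Step 2: Collision resistance (birthday bound) = 2^(344/2) = 2^172.
Step 3: The claimed attack costs 2^153 operations.
Step 4: Since 2^153 < 2^172, the claimed attack beats the generic birthday bound, so collision resistance is broken.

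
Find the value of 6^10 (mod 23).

Step 1: Compute 6^10 mod 23 step by step, reducing modulo 23 at each step.
  6^1 mod 23 = 6
  6^2 mod 23 = (6 * 6) mod 23 = 13
  6^3 mod 23 = (13 * 6) mod 23 = 9
  6^4 mod 23 = (9 * 6) mod 23 = 8
  6^5 mod 23 = (8 * 6) mod 23 = 2
  6^6 mod 23 = (2 * 6) mod 23 = 12
  6^7 mod 23 = (12 * 6) mod 23 = 3
  6^8 mod 23 = (3 * 6) mod 23 = 18
  6^9 mod 23 = (18 * 6) mod 23 = 16
  6^10 mod 23 = (16 * 6) mod 23 = 4
Step 2: Result = 4.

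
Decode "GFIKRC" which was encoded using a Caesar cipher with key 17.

Step 1: Reverse the shift by subtracting 17 from each letter position.
  G (position 6) -> position (6-17) mod 26 = 15 -> P
  F (position 5) -> position (5-17) mod 26 = 14 -> O
  I (position 8) -> position (8-17) mod 26 = 17 -> R
  K (position 10) -> position (10-17) mod 26 = 19 -> T
  R (position 17) -> position (17-17) mod 26 = 0 -> A
  C (position 2) -> position (2-17) mod 26 = 11 -> L
Decrypted message: PORTAL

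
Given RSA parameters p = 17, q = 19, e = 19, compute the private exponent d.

Step 1: n = 17 * 19 = 323.
Step 2: phi(n) = 16 * 18 = 288.
Step 3: Find d such that 19 * d = 1 (mod 288).
Step 4: d = 19^(-1) mod 288 = 91.
Verification: 19 * 91 = 1729 = 6 * 288 + 1.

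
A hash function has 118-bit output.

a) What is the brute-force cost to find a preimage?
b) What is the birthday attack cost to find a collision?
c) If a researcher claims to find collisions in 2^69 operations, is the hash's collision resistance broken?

Step 1: Preimage resistance requires brute-force of 2^118 operations.
Step 2: Collision resistance (birthday bound) = 2^(118/2) = 2^59.
Step 3: The claimed attack costs 2^69 operations.
Step 4: Since 2^69 >= 2^59, the claimed attack is no faster than the generic birthday attack, so this does not break collision resistance.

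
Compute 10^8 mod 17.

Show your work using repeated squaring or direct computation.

Step 1: Compute 10^8 mod 17 step by step, reducing modulo 17 at each step.
  10^1 mod 17 = 10
  10^2 mod 17 = (10 * 10) mod 17 = 15
  10^3 mod 17 = (15 * 10) mod 17 = 14
  10^4 mod 17 = (14 * 10) mod 17 = 4
  10^5 mod 17 = (4 * 10) mod 17 = 6
  10^6 mod 17 = (6 * 10) mod 17 = 9
  10^7 mod 17 = (9 * 10) mod 17 = 5
  10^8 mod 17 = (5 * 10) mod 17 = 16
Step 2: Result = 16.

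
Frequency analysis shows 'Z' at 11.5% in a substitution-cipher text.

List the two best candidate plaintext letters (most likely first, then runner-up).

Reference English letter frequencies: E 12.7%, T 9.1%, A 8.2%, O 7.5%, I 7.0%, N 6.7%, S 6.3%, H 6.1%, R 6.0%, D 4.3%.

Step 1: Observed frequency of 'Z' is 11.5%.
Step 2: Compute distances to each reference frequency and sort:
  E (12.7%): difference = 1.2% <-- BEST
  T (9.1%): difference = 2.4% <-- RUNNER-UP
  A (8.2%): difference = 3.3%
  O (7.5%): difference = 4.0%
  I (7.0%): difference = 4.5%
Step 3: Most likely is 'E' (12.7%, diff 1.2%); second most likely is 'T' (9.1%, diff 2.4%).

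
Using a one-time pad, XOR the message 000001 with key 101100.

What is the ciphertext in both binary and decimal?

Step 1: Write out the XOR operation bit by bit:
  Message: 000001
  Key:     101100
  XOR:     101101
Step 2: Convert to decimal: 101101 = 45.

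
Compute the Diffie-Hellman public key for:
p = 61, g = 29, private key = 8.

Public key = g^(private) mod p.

Step 1: A = g^a mod p = 29^8 mod 61.
  29^1 mod 61 = 29
  29^2 mod 61 = (29 * 29) mod 61 = 48
  29^3 mod 61 = (48 * 29) mod 61 = 50
  29^4 mod 61 = (50 * 29) mod 61 = 47
  29^5 mod 61 = (47 * 29) mod 61 = 21
  29^6 mod 61 = (21 * 29) mod 61 = 60
  29^7 mod 61 = (60 * 29) mod 61 = 32
  29^8 mod 61 = (32 * 29) mod 61 = 13
Result: A = 13.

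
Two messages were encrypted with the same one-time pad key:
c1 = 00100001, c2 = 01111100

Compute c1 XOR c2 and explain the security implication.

Step 1: c1 XOR c2 = (m1 XOR k) XOR (m2 XOR k).
Step 2: By XOR associativity/commutativity: = m1 XOR m2 XOR k XOR k = m1 XOR m2.
Step 3: 00100001 XOR 01111100 = 01011101 = 93.
Step 4: The key cancels out! An attacker learns m1 XOR m2 = 93, revealing the relationship between plaintexts.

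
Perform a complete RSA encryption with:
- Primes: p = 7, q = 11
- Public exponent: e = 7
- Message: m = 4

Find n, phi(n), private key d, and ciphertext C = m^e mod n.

Step 1: n = 7 * 11 = 77.
Step 2: phi(n) = (7-1)(11-1) = 6 * 10 = 60.
Step 3: Find d = 7^(-1) mod 60 = 43.
  Verify: 7 * 43 = 301 = 1 (mod 60).
Step 4: C = 4^7 mod 77 = 60.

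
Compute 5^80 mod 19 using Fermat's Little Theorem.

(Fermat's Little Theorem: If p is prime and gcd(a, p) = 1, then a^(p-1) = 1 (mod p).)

Step 1: Since 19 is prime, by Fermat's Little Theorem: 5^18 = 1 (mod 19).
Step 2: Reduce exponent: 80 mod 18 = 8.
Step 3: So 5^80 = 5^8 (mod 19).
Step 4: 5^8 mod 19 = 4.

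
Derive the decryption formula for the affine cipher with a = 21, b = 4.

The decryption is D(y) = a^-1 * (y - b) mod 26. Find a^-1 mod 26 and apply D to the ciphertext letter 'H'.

Step 1: Find a^-1, the modular inverse of 21 mod 26.
Step 2: We need 21 * a^-1 = 1 (mod 26).
Step 3: 21 * 5 = 105 = 4 * 26 + 1, so a^-1 = 5.
Step 4: D(y) = 5(y - 4) mod 26.
Step 5: Apply to 'H' (y = 7): D(7) = 5 * (7 - 4) mod 26 = 5 * 3 mod 26 = 15 -> 'P'.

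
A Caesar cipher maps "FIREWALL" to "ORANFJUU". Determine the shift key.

Step 1: Compare first letters: F (position 5) -> O (position 14).
Step 2: Shift = (14 - 5) mod 26 = 9.
The shift value is 9.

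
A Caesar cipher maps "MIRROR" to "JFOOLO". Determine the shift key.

Step 1: Compare first letters: M (position 12) -> J (position 9).
Step 2: Shift = (9 - 12) mod 26 = 23.
The shift value is 23.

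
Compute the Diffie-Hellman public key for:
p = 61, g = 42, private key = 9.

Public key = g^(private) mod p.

Step 1: A = g^a mod p = 42^9 mod 61.
  42^1 mod 61 = 42
  42^2 mod 61 = (42 * 42) mod 61 = 56
  42^3 mod 61 = (56 * 42) mod 61 = 34
  42^4 mod 61 = (34 * 42) mod 61 = 25
  42^5 mod 61 = (25 * 42) mod 61 = 13
  42^6 mod 61 = (13 * 42) mod 61 = 58
  42^7 mod 61 = (58 * 42) mod 61 = 57
  42^8 mod 61 = (57 * 42) mod 61 = 15
  42^9 mod 61 = (15 * 42) mod 61 = 20
Result: A = 20.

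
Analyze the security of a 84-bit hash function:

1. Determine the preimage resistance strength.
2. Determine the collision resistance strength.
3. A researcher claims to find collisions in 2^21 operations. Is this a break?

Step 1: Preimage resistance requires brute-force of 2^84 operations.
Step 2: Collision resistance (birthday bound) = 2^(84/2) = 2^42.
Step 3: The claimed attack costs 2^21 operations.
Step 4: Since 2^21 < 2^42, the claimed attack beats the generic birthday bound, so collision resistance is broken.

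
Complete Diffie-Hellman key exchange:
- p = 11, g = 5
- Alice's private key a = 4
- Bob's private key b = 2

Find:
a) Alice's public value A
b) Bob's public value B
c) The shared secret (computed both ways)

Step 1: A = g^a mod p = 5^4 mod 11 = 9.
Step 2: B = g^b mod p = 5^2 mod 11 = 3.
Step 3: Alice computes s = B^a mod p = 3^4 mod 11 = 4.
Step 4: Bob computes s = A^b mod p = 9^2 mod 11 = 4.
Both sides agree: shared secret = 4.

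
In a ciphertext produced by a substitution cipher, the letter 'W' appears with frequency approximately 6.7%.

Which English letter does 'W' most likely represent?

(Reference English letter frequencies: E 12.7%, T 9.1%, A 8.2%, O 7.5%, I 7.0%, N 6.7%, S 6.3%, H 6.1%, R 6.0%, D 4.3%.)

Step 1: The observed frequency is 6.7%.
Step 2: Compare with English frequencies:
  E: 12.7% (difference: 6.0%)
  T: 9.1% (difference: 2.4%)
  A: 8.2% (difference: 1.5%)
  O: 7.5% (difference: 0.8%)
  I: 7.0% (difference: 0.3%)
  N: 6.7% (difference: 0.0%) <-- closest
  S: 6.3% (difference: 0.4%)
  H: 6.1% (difference: 0.6%)
  R: 6.0% (difference: 0.7%)
  D: 4.3% (difference: 2.4%)
Step 3: 'W' most likely represents 'N' (frequency 6.7%).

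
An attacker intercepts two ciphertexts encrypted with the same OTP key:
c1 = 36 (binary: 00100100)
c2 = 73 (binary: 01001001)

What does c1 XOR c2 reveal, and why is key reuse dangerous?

Step 1: c1 XOR c2 = (m1 XOR k) XOR (m2 XOR k).
Step 2: By XOR associativity/commutativity: = m1 XOR m2 XOR k XOR k = m1 XOR m2.
Step 3: 00100100 XOR 01001001 = 01101101 = 109.
Step 4: The key cancels out! An attacker learns m1 XOR m2 = 109, revealing the relationship between plaintexts.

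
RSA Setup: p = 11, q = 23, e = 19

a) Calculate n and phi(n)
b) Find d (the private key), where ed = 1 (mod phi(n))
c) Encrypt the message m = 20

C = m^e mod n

Step 1: n = 11 * 23 = 253.
Step 2: phi(n) = (11-1)(23-1) = 10 * 22 = 220.
Step 3: Find d = 19^(-1) mod 220 = 139.
  Verify: 19 * 139 = 2641 = 1 (mod 220).
Step 4: C = 20^19 mod 253 = 247.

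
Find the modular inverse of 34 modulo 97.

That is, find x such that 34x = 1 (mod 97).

Step 1: We need x such that 34 * x = 1 (mod 97).
Step 2: Using the extended Euclidean algorithm or trial:
  34 * 20 = 680 = 7 * 97 + 1.
Step 3: Since 680 mod 97 = 1, the inverse is x = 20.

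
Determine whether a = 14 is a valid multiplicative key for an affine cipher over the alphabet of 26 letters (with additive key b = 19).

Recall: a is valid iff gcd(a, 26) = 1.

Step 1: Compute gcd(14, 26).
Step 2: gcd(14, 26) = 2.
Since gcd = 2 != 1, 14 shares a common factor with 26, so it cannot be used.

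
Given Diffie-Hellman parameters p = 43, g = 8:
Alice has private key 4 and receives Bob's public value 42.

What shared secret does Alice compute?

Step 1: s = B^a mod p = 42^4 mod 43.
  42^1 mod 43 = 42
  42^2 mod 43 = (42 * 42) mod 43 = 1
  42^3 mod 43 = (1 * 42) mod 43 = 42
  42^4 mod 43 = (42 * 42) mod 43 = 1
Result: shared secret = 1.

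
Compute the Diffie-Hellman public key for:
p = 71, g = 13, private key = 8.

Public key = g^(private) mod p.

Step 1: A = g^a mod p = 13^8 mod 71.
  13^1 mod 71 = 13
  13^2 mod 71 = (13 * 13) mod 71 = 27
  13^3 mod 71 = (27 * 13) mod 71 = 67
  13^4 mod 71 = (67 * 13) mod 71 = 19
  13^5 mod 71 = (19 * 13) mod 71 = 34
  13^6 mod 71 = (34 * 13) mod 71 = 16
  13^7 mod 71 = (16 * 13) mod 71 = 66
  13^8 mod 71 = (66 * 13) mod 71 = 6
Result: A = 6.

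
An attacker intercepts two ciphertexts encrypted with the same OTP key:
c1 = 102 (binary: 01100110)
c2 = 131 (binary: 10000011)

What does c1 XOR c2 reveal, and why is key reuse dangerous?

Step 1: c1 XOR c2 = (m1 XOR k) XOR (m2 XOR k).
Step 2: By XOR associativity/commutativity: = m1 XOR m2 XOR k XOR k = m1 XOR m2.
Step 3: 01100110 XOR 10000011 = 11100101 = 229.
Step 4: The key cancels out! An attacker learns m1 XOR m2 = 229, revealing the relationship between plaintexts.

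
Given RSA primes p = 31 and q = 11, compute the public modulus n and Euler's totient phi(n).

Step 1: n = p * q = 31 * 11 = 341.
Step 2: phi(n) = (p-1)(q-1) = 30 * 10 = 300.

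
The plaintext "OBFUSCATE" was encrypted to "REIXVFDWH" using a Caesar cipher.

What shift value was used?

Step 1: Compare first letters: O (position 14) -> R (position 17).
Step 2: Shift = (17 - 14) mod 26 = 3.
The shift value is 3.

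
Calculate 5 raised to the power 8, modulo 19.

Step 1: Compute 5^8 mod 19 step by step, reducing modulo 19 at each step.
  5^1 mod 19 = 5
  5^2 mod 19 = (5 * 5) mod 19 = 6
  5^3 mod 19 = (6 * 5) mod 19 = 11
  5^4 mod 19 = (11 * 5) mod 19 = 17
  5^5 mod 19 = (17 * 5) mod 19 = 9
  5^6 mod 19 = (9 * 5) mod 19 = 7
  5^7 mod 19 = (7 * 5) mod 19 = 16
  5^8 mod 19 = (16 * 5) mod 19 = 4
Step 2: Result = 4.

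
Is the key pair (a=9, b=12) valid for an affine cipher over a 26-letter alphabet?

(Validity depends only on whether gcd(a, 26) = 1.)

Step 1: Compute gcd(9, 26).
Step 2: gcd(9, 26) = 1.
Since gcd = 1, 9 is coprime with 26, so it is a valid key.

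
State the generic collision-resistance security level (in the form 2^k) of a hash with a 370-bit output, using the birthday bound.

Step 1: The birthday paradox gives collision probability ~50% after sqrt(2^n) = 2^(n/2) hashes.
Step 2: For 370-bit output: 2^(370/2) = 2^185.
Step 3: Approximately 2^185 hash computations needed.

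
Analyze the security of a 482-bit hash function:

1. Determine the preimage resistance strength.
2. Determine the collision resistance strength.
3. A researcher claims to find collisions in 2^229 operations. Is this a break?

Step 1: Preimage resistance requires brute-force of 2^482 operations.
Step 2: Collision resistance (birthday bound) = 2^(482/2) = 2^241.
Step 3: The claimed attack costs 2^229 operations.
Step 4: Since 2^229 < 2^241, the claimed attack beats the generic birthday bound, so collision resistance is broken.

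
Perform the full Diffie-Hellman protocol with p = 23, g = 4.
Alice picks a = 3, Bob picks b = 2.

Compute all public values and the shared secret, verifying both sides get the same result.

Step 1: A = g^a mod p = 4^3 mod 23 = 18.
Step 2: B = g^b mod p = 4^2 mod 23 = 16.
Step 3: Alice computes s = B^a mod p = 16^3 mod 23 = 2.
Step 4: Bob computes s = A^b mod p = 18^2 mod 23 = 2.
Both sides agree: shared secret = 2.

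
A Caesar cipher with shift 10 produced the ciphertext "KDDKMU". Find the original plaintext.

Step 1: Reverse the shift by subtracting 10 from each letter position.
  K (position 10) -> position (10-10) mod 26 = 0 -> A
  D (position 3) -> position (3-10) mod 26 = 19 -> T
  D (position 3) -> position (3-10) mod 26 = 19 -> T
  K (position 10) -> position (10-10) mod 26 = 0 -> A
  M (position 12) -> position (12-10) mod 26 = 2 -> C
  U (position 20) -> position (20-10) mod 26 = 10 -> K
Decrypted message: ATTACK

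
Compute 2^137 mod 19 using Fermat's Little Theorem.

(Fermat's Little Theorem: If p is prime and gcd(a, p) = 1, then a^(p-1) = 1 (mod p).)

Step 1: Since 19 is prime, by Fermat's Little Theorem: 2^18 = 1 (mod 19).
Step 2: Reduce exponent: 137 mod 18 = 11.
Step 3: So 2^137 = 2^11 (mod 19).
Step 4: 2^11 mod 19 = 15.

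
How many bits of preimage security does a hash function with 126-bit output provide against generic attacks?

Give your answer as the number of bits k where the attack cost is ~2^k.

Step 1: The hash has a 126-bit output.
Step 2: Preimage resistance means: given a digest h(x), it should be infeasible to find any input that hashes to it.
With a 126-bit output there are 2^126 possible digests, so a generic brute-force preimage search costs about 2^126 evaluations.
Step 3: Security level = 126 bits.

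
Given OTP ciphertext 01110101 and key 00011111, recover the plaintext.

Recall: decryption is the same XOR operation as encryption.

Step 1: XOR ciphertext with key:
  Ciphertext: 01110101
  Key:        00011111
  XOR:        01101010
Step 2: Plaintext = 01101010 = 106 in decimal.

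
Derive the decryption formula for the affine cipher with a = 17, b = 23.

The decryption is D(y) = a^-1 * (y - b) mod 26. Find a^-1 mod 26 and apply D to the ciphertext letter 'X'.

Step 1: Find a^-1, the modular inverse of 17 mod 26.
Step 2: We need 17 * a^-1 = 1 (mod 26).
Step 3: 17 * 23 = 391 = 15 * 26 + 1, so a^-1 = 23.
Step 4: D(y) = 23(y - 23) mod 26.
Step 5: Apply to 'X' (y = 23): D(23) = 23 * (23 - 23) mod 26 = 23 * 0 mod 26 = 0 -> 'A'.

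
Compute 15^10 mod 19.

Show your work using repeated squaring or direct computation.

Step 1: Compute 15^10 mod 19 step by step, reducing modulo 19 at each step.
  15^1 mod 19 = 15
  15^2 mod 19 = (15 * 15) mod 19 = 16
  15^3 mod 19 = (16 * 15) mod 19 = 12
  15^4 mod 19 = (12 * 15) mod 19 = 9
  15^5 mod 19 = (9 * 15) mod 19 = 2
  15^6 mod 19 = (2 * 15) mod 19 = 11
  15^7 mod 19 = (11 * 15) mod 19 = 13
  15^8 mod 19 = (13 * 15) mod 19 = 5
  15^9 mod 19 = (5 * 15) mod 19 = 18
  15^10 mod 19 = (18 * 15) mod 19 = 4
Step 2: Result = 4.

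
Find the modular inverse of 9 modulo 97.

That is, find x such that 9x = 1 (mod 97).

Step 1: We need x such that 9 * x = 1 (mod 97).
Step 2: Using the extended Euclidean algorithm or trial:
  9 * 54 = 486 = 5 * 97 + 1.
Step 3: Since 486 mod 97 = 1, the inverse is x = 54.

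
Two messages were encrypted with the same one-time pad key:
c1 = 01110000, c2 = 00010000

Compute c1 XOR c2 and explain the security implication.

Step 1: c1 XOR c2 = (m1 XOR k) XOR (m2 XOR k).
Step 2: By XOR associativity/commutativity: = m1 XOR m2 XOR k XOR k = m1 XOR m2.
Step 3: 01110000 XOR 00010000 = 01100000 = 96.
Step 4: The key cancels out! An attacker learns m1 XOR m2 = 96, revealing the relationship between plaintexts.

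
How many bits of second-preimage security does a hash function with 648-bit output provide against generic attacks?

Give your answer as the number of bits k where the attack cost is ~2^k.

Step 1: The hash has a 648-bit output.
Step 2: Second-preimage resistance means: given a specific input x, it should be infeasible to find a different y with h(y) = h(x).
With a 648-bit output, a generic search for a second preimage costs about 2^648 evaluations (each trial matches the fixed target with probability 2^-648).
Step 3: Security level = 648 bits.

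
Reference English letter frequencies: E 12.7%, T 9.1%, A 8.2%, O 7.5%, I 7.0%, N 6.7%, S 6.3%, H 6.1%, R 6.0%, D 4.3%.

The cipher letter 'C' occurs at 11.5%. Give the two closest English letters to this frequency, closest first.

Step 1: Observed frequency of 'C' is 11.5%.
Step 2: Compute distances to each reference frequency and sort:
  E (12.7%): difference = 1.2% <-- BEST
  T (9.1%): difference = 2.4% <-- RUNNER-UP
  A (8.2%): difference = 3.3%
  O (7.5%): difference = 4.0%
  I (7.0%): difference = 4.5%
Step 3: Most likely is 'E' (12.7%, diff 1.2%); second most likely is 'T' (9.1%, diff 2.4%).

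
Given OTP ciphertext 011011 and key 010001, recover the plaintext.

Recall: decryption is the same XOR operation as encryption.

Step 1: XOR ciphertext with key:
  Ciphertext: 011011
  Key:        010001
  XOR:        001010
Step 2: Plaintext = 001010 = 10 in decimal.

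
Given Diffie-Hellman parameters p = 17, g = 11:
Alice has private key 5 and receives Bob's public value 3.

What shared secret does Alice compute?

Step 1: s = B^a mod p = 3^5 mod 17.
  3^1 mod 17 = 3
  3^2 mod 17 = (3 * 3) mod 17 = 9
  3^3 mod 17 = (9 * 3) mod 17 = 10
  3^4 mod 17 = (10 * 3) mod 17 = 13
  3^5 mod 17 = (13 * 3) mod 17 = 5
Result: shared secret = 5.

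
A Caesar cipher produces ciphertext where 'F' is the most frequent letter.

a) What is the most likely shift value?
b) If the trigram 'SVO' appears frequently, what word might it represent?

Step 1: In English, 'E' is the most frequent letter (12.7%).
Step 2: The most frequent ciphertext letter is 'F' (position 5).
Step 3: Shift = (5 - 4) mod 26 = 1.
Step 4: Decrypt 'SVO' by shifting back 1:
  S -> R
  V -> U
  O -> N
Step 5: 'SVO' decrypts to 'RUN'.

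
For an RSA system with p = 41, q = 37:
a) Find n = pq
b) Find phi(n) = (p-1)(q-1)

Step 1: n = p * q = 41 * 37 = 1517.
Step 2: phi(n) = (p-1)(q-1) = 40 * 36 = 1440.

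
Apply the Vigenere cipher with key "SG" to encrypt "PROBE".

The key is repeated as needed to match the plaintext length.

Step 1: Repeat key to match plaintext length:
  Plaintext: PROBE
  Key:       SGSGS
Step 2: Encrypt each letter:
  P(15) + S(18) = (15+18) mod 26 = 7 = H
  R(17) + G(6) = (17+6) mod 26 = 23 = X
  O(14) + S(18) = (14+18) mod 26 = 6 = G
  B(1) + G(6) = (1+6) mod 26 = 7 = H
  E(4) + S(18) = (4+18) mod 26 = 22 = W
Ciphertext: HXGHW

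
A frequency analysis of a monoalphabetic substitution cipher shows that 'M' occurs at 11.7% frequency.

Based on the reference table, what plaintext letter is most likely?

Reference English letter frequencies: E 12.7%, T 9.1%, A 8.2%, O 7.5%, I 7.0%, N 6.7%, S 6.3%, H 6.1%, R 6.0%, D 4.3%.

Step 1: The observed frequency is 11.7%.
Step 2: Compare with English frequencies:
  E: 12.7% (difference: 1.0%) <-- closest
  T: 9.1% (difference: 2.6%)
  A: 8.2% (difference: 3.5%)
  O: 7.5% (difference: 4.2%)
  I: 7.0% (difference: 4.7%)
  N: 6.7% (difference: 5.0%)
  S: 6.3% (difference: 5.4%)
  H: 6.1% (difference: 5.6%)
  R: 6.0% (difference: 5.7%)
  D: 4.3% (difference: 7.4%)
Step 3: 'M' most likely represents 'E' (frequency 12.7%).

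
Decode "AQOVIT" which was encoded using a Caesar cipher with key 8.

Step 1: Reverse the shift by subtracting 8 from each letter position.
  A (position 0) -> position (0-8) mod 26 = 18 -> S
  Q (position 16) -> position (16-8) mod 26 = 8 -> I
  O (position 14) -> position (14-8) mod 26 = 6 -> G
  V (position 21) -> position (21-8) mod 26 = 13 -> N
  I (position 8) -> position (8-8) mod 26 = 0 -> A
  T (position 19) -> position (19-8) mod 26 = 11 -> L
Decrypted message: SIGNAL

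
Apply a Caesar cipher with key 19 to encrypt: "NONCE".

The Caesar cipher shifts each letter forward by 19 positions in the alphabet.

Step 1: For each letter, shift forward by 19 positions (mod 26).
  N (position 13) -> position (13+19) mod 26 = 6 -> G
  O (position 14) -> position (14+19) mod 26 = 7 -> H
  N (position 13) -> position (13+19) mod 26 = 6 -> G
  C (position 2) -> position (2+19) mod 26 = 21 -> V
  E (position 4) -> position (4+19) mod 26 = 23 -> X
Result: GHGVX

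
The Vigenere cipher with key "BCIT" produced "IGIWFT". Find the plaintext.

Step 1: Extend key: BCITBC
Step 2: Decrypt each letter (c - k) mod 26:
  I(8) - B(1) = (8-1) mod 26 = 7 = H
  G(6) - C(2) = (6-2) mod 26 = 4 = E
  I(8) - I(8) = (8-8) mod 26 = 0 = A
  W(22) - T(19) = (22-19) mod 26 = 3 = D
  F(5) - B(1) = (5-1) mod 26 = 4 = E
  T(19) - C(2) = (19-2) mod 26 = 17 = R
Plaintext: HEADER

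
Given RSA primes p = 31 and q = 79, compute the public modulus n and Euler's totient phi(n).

Step 1: n = p * q = 31 * 79 = 2449.
Step 2: phi(n) = (p-1)(q-1) = 30 * 78 = 2340.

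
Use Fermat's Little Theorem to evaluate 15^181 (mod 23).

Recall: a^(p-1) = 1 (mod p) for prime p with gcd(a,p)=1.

Step 1: Since 23 is prime, by Fermat's Little Theorem: 15^22 = 1 (mod 23).
Step 2: Reduce exponent: 181 mod 22 = 5.
Step 3: So 15^181 = 15^5 (mod 23).
Step 4: 15^5 mod 23 = 7.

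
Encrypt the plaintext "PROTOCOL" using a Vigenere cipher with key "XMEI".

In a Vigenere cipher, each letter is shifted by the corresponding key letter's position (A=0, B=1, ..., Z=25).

Step 1: Repeat key to match plaintext length:
  Plaintext: PROTOCOL
  Key:       XMEIXMEI
Step 2: Encrypt each letter:
  P(15) + X(23) = (15+23) mod 26 = 12 = M
  R(17) + M(12) = (17+12) mod 26 = 3 = D
  O(14) + E(4) = (14+4) mod 26 = 18 = S
  T(19) + I(8) = (19+8) mod 26 = 1 = B
  O(14) + X(23) = (14+23) mod 26 = 11 = L
  C(2) + M(12) = (2+12) mod 26 = 14 = O
  O(14) + E(4) = (14+4) mod 26 = 18 = S
  L(11) + I(8) = (11+8) mod 26 = 19 = T
Ciphertext: MDSBLOST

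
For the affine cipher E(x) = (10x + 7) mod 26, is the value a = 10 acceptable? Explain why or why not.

Step 1: Compute gcd(10, 26).
Step 2: gcd(10, 26) = 2.
Since gcd = 2 != 1, 10 shares a common factor with 26, so it cannot be used.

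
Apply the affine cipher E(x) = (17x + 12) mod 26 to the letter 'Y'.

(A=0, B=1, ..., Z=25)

Step 1: Convert 'Y' to number: x = 24.
Step 2: E(24) = (17 * 24 + 12) mod 26 = 420 mod 26 = 4.
Step 3: Convert 4 back to letter: E.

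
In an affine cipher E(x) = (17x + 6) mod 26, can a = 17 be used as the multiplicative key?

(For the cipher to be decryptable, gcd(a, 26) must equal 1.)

Step 1: Compute gcd(17, 26).
Step 2: gcd(17, 26) = 1.
Since gcd = 1, 17 is coprime with 26, so it is a valid key.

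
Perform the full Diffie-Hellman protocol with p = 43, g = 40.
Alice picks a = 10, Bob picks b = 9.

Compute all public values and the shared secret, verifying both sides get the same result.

Step 1: A = g^a mod p = 40^10 mod 43 = 10.
Step 2: B = g^b mod p = 40^9 mod 43 = 11.
Step 3: Alice computes s = B^a mod p = 11^10 mod 43 = 41.
Step 4: Bob computes s = A^b mod p = 10^9 mod 43 = 41.
Both sides agree: shared secret = 41.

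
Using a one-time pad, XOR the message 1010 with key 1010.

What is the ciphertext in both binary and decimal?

Step 1: Write out the XOR operation bit by bit:
  Message: 1010
  Key:     1010
  XOR:     0000
Step 2: Convert to decimal: 0000 = 0.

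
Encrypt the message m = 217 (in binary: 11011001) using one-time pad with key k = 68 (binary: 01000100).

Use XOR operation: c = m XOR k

Step 1: Write out the XOR operation bit by bit:
  Message: 11011001
  Key:     01000100
  XOR:     10011101
Step 2: Convert to decimal: 10011101 = 157.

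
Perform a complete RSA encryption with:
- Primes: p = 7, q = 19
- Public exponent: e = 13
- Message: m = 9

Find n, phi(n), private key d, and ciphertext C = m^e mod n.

Step 1: n = 7 * 19 = 133.
Step 2: phi(n) = (7-1)(19-1) = 6 * 18 = 108.
Step 3: Find d = 13^(-1) mod 108 = 25.
  Verify: 13 * 25 = 325 = 1 (mod 108).
Step 4: C = 9^13 mod 133 = 44.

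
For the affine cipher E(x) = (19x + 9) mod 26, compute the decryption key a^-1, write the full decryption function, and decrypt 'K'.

Step 1: Find a^-1, the modular inverse of 19 mod 26.
Step 2: We need 19 * a^-1 = 1 (mod 26).
Step 3: 19 * 11 = 209 = 8 * 26 + 1, so a^-1 = 11.
Step 4: D(y) = 11(y - 9) mod 26.
Step 5: Apply to 'K' (y = 10): D(10) = 11 * (10 - 9) mod 26 = 11 * 1 mod 26 = 11 -> 'L'.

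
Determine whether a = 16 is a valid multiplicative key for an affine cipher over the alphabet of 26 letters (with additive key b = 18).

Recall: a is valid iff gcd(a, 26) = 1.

Step 1: Compute gcd(16, 26).
Step 2: gcd(16, 26) = 2.
Since gcd = 2 != 1, 16 shares a common factor with 26, so it cannot be used.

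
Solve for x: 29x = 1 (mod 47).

Step 1: We need x such that 29 * x = 1 (mod 47).
Step 2: Using the extended Euclidean algorithm or trial:
  29 * 13 = 377 = 8 * 47 + 1.
Step 3: Since 377 mod 47 = 1, the inverse is x = 13.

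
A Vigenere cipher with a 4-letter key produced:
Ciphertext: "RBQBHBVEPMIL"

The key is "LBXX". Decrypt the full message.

Step 1: Key 'LBXX' has length 4. Extended key: LBXXLBXXLBXX
Step 2: Decrypt each position:
  R(17) - L(11) = 6 = G
  B(1) - B(1) = 0 = A
  Q(16) - X(23) = 19 = T
  B(1) - X(23) = 4 = E
  H(7) - L(11) = 22 = W
  B(1) - B(1) = 0 = A
  V(21) - X(23) = 24 = Y
  E(4) - X(23) = 7 = H
  P(15) - L(11) = 4 = E
  M(12) - B(1) = 11 = L
  I(8) - X(23) = 11 = L
  L(11) - X(23) = 14 = O
Plaintext: GATEWAYHELLO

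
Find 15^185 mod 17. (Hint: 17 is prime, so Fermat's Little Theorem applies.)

Step 1: Since 17 is prime, by Fermat's Little Theorem: 15^16 = 1 (mod 17).
Step 2: Reduce exponent: 185 mod 16 = 9.
Step 3: So 15^185 = 15^9 (mod 17).
Step 4: 15^9 mod 17 = 15.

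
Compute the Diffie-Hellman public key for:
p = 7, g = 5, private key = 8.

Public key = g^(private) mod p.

Step 1: A = g^a mod p = 5^8 mod 7.
  5^1 mod 7 = 5
  5^2 mod 7 = (5 * 5) mod 7 = 4
  5^3 mod 7 = (4 * 5) mod 7 = 6
  5^4 mod 7 = (6 * 5) mod 7 = 2
  5^5 mod 7 = (2 * 5) mod 7 = 3
  5^6 mod 7 = (3 * 5) mod 7 = 1
  5^7 mod 7 = (1 * 5) mod 7 = 5
  5^8 mod 7 = (5 * 5) mod 7 = 4
Result: A = 4.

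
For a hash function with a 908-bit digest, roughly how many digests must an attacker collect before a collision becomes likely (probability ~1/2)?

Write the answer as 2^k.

Step 1: The birthday paradox gives collision probability ~50% after sqrt(2^n) = 2^(n/2) hashes.
Step 2: For 908-bit output: 2^(908/2) = 2^454.
Step 3: Approximately 2^454 hash computations needed.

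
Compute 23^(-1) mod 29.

Step 1: We need x such that 23 * x = 1 (mod 29).
Step 2: Using the extended Euclidean algorithm or trial:
  23 * 24 = 552 = 19 * 29 + 1.
Step 3: Since 552 mod 29 = 1, the inverse is x = 24.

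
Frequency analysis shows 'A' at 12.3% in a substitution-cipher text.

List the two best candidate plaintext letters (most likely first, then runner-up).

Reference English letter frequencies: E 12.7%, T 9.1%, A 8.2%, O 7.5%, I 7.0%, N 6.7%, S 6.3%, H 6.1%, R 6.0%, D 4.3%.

Step 1: Observed frequency of 'A' is 12.3%.
Step 2: Compute distances to each reference frequency and sort:
  E (12.7%): difference = 0.4% <-- BEST
  T (9.1%): difference = 3.2% <-- RUNNER-UP
  A (8.2%): difference = 4.1%
  O (7.5%): difference = 4.8%
  I (7.0%): difference = 5.3%
Step 3: Most likely is 'E' (12.7%, diff 0.4%); second most likely is 'T' (9.1%, diff 3.2%).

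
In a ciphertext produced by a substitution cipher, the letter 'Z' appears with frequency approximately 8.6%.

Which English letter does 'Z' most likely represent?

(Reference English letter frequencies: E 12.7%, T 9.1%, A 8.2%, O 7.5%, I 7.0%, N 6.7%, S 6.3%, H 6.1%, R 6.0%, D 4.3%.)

Step 1: The observed frequency is 8.6%.
Step 2: Compare with English frequencies:
  E: 12.7% (difference: 4.1%)
  T: 9.1% (difference: 0.5%)
  A: 8.2% (difference: 0.4%) <-- closest
  O: 7.5% (difference: 1.1%)
  I: 7.0% (difference: 1.6%)
  N: 6.7% (difference: 1.9%)
  S: 6.3% (difference: 2.3%)
  H: 6.1% (difference: 2.5%)
  R: 6.0% (difference: 2.6%)
  D: 4.3% (difference: 4.3%)
Step 3: 'Z' most likely represents 'A' (frequency 8.2%).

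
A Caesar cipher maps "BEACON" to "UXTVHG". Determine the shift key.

Step 1: Compare first letters: B (position 1) -> U (position 20).
Step 2: Shift = (20 - 1) mod 26 = 19.
The shift value is 19.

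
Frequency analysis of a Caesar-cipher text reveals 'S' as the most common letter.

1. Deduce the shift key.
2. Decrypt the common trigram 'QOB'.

Step 1: In English, 'E' is the most frequent letter (12.7%).
Step 2: The most frequent ciphertext letter is 'S' (position 18).
Step 3: Shift = (18 - 4) mod 26 = 14.
Step 4: Decrypt 'QOB' by shifting back 14:
  Q -> C
  O -> A
  B -> N
Step 5: 'QOB' decrypts to 'CAN'.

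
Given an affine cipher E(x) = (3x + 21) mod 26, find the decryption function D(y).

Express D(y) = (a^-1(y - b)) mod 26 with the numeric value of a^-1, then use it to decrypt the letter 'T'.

Step 1: Find a^-1, the modular inverse of 3 mod 26.
Step 2: We need 3 * a^-1 = 1 (mod 26).
Step 3: 3 * 9 = 27 = 1 * 26 + 1, so a^-1 = 9.
Step 4: D(y) = 9(y - 21) mod 26.
Step 5: Apply to 'T' (y = 19): D(19) = 9 * (19 - 21) mod 26 = 9 * -2 mod 26 = 8 -> 'I'.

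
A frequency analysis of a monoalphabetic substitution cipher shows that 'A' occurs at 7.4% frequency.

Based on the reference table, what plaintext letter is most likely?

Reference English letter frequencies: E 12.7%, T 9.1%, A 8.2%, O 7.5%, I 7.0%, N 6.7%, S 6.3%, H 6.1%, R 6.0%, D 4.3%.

Step 1: The observed frequency is 7.4%.
Step 2: Compare with English frequencies:
  E: 12.7% (difference: 5.3%)
  T: 9.1% (difference: 1.7%)
  A: 8.2% (difference: 0.8%)
  O: 7.5% (difference: 0.1%) <-- closest
  I: 7.0% (difference: 0.4%)
  N: 6.7% (difference: 0.7%)
  S: 6.3% (difference: 1.1%)
  H: 6.1% (difference: 1.3%)
  R: 6.0% (difference: 1.4%)
  D: 4.3% (difference: 3.1%)
Step 3: 'A' most likely represents 'O' (frequency 7.5%).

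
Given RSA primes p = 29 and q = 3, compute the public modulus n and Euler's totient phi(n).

Step 1: n = p * q = 29 * 3 = 87.
Step 2: phi(n) = (p-1)(q-1) = 28 * 2 = 56.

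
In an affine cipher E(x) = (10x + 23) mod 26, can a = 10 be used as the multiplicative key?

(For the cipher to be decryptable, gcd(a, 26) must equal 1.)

Step 1: Compute gcd(10, 26).
Step 2: gcd(10, 26) = 2.
Since gcd = 2 != 1, 10 shares a common factor with 26, so it cannot be used.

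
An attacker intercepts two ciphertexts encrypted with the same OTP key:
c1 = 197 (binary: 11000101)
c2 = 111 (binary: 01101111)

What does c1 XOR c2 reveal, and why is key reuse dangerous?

Step 1: c1 XOR c2 = (m1 XOR k) XOR (m2 XOR k).
Step 2: By XOR associativity/commutativity: = m1 XOR m2 XOR k XOR k = m1 XOR m2.
Step 3: 11000101 XOR 01101111 = 10101010 = 170.
Step 4: The key cancels out! An attacker learns m1 XOR m2 = 170, revealing the relationship between plaintexts.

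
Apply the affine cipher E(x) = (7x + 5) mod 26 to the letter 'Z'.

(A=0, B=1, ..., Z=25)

Step 1: Convert 'Z' to number: x = 25.
Step 2: E(25) = (7 * 25 + 5) mod 26 = 180 mod 26 = 24.
Step 3: Convert 24 back to letter: Y.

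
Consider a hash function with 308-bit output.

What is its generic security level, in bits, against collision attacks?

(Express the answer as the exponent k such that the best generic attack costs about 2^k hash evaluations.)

Step 1: The hash has a 308-bit output.
Step 2: Collision resistance means it should be infeasible to find any x != y with h(x) = h(y).
By the birthday bound, a generic collision search succeeds after about sqrt(2^308) = 2^(308/2) = 2^154 evaluations.
Step 3: Security level = 154 bits.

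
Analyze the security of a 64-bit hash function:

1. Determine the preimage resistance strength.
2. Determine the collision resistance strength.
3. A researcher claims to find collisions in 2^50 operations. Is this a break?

Step 1: Preimage resistance requires brute-force of 2^64 operations.
Step 2: Collision resistance (birthday bound) = 2^(64/2) = 2^32.
Step 3: The claimed attack costs 2^50 operations.
Step 4: Since 2^50 >= 2^32, the claimed attack is no faster than the generic birthday attack, so this does not break collision resistance.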